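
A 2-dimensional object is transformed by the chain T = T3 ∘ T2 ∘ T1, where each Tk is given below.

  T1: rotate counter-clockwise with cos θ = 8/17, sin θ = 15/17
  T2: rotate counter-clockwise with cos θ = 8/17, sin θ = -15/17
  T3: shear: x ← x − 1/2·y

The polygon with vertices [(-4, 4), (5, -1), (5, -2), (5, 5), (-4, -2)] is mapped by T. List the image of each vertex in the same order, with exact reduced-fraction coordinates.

image vertices: (-6, 4), (11/2, -1), (6, -2), (5/2, 5), (-3, -2)

T1 rotate counter-clockwise with cos θ = 8/17, sin θ = 15/17: (-4, 4) → (-92/17, -28/17); (5, -1) → (55/17, 67/17); (5, -2) → (70/17, 59/17); (5, 5) → (-35/17, 115/17); (-4, -2) → (-2/17, -76/17)
T2 rotate counter-clockwise with cos θ = 8/17, sin θ = -15/17: (-92/17, -28/17) → (-4, 4); (55/17, 67/17) → (5, -1); (70/17, 59/17) → (5, -2); (-35/17, 115/17) → (5, 5); (-2/17, -76/17) → (-4, -2)
T3 shear: x ← x − 1/2·y: (-4, 4) → (-6, 4); (5, -1) → (11/2, -1); (5, -2) → (6, -2); (5, 5) → (5/2, 5); (-4, -2) → (-3, -2)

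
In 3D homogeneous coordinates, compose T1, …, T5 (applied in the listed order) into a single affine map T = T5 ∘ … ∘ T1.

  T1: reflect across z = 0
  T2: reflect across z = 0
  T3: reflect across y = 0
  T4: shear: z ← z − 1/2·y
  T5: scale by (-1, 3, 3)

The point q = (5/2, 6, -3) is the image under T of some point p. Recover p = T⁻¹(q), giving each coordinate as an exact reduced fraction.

p = (-5/2, -2, 0)

T1 = [1 0 0 0; 0 1 0 0; 0 0 -1 0; 0 0 0 1]
T2·T1 = [1 0 0 0; 0 1 0 0; 0 0 1 0; 0 0 0 1]
T3·…·T1 = [1 0 0 0; 0 -1 0 0; 0 0 1 0; 0 0 0 1]
T4·…·T1 = [1 0 0 0; 0 -1 0 0; 0 1/2 1 0; 0 0 0 1]
T5·…·T1 = [-1 0 0 0; 0 -3 0 0; 0 3/2 3 0; 0 0 0 1]
det M = 9; M⁻¹ = [-1 0 0 0; 0 -1/3 0 0; 0 1/6 1/3 0; 0 0 0 1]
M⁻¹ · (5/2, 6, -3)ᵀ = (-5/2, -2, 0)ᵀ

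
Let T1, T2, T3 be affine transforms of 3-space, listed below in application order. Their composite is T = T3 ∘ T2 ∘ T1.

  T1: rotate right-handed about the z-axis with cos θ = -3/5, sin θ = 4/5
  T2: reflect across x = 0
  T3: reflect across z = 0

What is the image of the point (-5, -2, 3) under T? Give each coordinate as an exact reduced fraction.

T(p) = (-23/5, -14/5, -3)

T1 rotate right-handed about the z-axis with cos θ = -3/5, sin θ = 4/5: (-5, -2, 3) → (23/5, -14/5, 3)
T2 reflect across x = 0: (23/5, -14/5, 3) → (-23/5, -14/5, 3)
T3 reflect across z = 0: (-23/5, -14/5, 3) → (-23/5, -14/5, -3)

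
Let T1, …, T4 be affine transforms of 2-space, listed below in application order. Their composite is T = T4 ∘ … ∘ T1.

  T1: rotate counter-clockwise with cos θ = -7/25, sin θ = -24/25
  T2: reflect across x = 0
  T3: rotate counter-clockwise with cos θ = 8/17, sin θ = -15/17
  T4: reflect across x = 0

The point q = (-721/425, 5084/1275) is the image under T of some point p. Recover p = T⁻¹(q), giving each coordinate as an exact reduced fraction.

p = (-4, 5/3)

T1 = [-7/25 24/25 0; -24/25 -7/25 0; 0 0 1]
T2·T1 = [7/25 -24/25 0; -24/25 -7/25 0; 0 0 1]
T3·…·T1 = [-304/425 -297/425 0; -297/425 304/425 0; 0 0 1]
T4·…·T1 = [304/425 297/425 0; -297/425 304/425 0; 0 0 1]
det M = 1; M⁻¹ = [304/425 -297/425 0; 297/425 304/425 0; 0 0 1]
M⁻¹ · (-721/425, 5084/1275)ᵀ = (-4, 5/3)ᵀ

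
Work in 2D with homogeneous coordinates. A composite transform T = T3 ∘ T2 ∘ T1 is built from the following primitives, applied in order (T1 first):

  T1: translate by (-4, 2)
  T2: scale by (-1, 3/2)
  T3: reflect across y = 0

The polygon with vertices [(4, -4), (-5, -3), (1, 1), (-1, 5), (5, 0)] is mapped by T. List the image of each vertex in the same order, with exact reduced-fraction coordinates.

image vertices: (0, 3), (9, 3/2), (3, -9/2), (5, -21/2), (-1, -3)

T1 translate by (-4, 2): (4, -4) → (0, -2); (-5, -3) → (-9, -1); (1, 1) → (-3, 3); (-1, 5) → (-5, 7); (5, 0) → (1, 2)
T2 scale by (-1, 3/2): (0, -2) → (0, -3); (-9, -1) → (9, -3/2); (-3, 3) → (3, 9/2); (-5, 7) → (5, 21/2); (1, 2) → (-1, 3)
T3 reflect across y = 0: (0, -3) → (0, 3); (9, -3/2) → (9, 3/2); (3, 9/2) → (3, -9/2); (5, 21/2) → (5, -21/2); (-1, 3) → (-1, -3)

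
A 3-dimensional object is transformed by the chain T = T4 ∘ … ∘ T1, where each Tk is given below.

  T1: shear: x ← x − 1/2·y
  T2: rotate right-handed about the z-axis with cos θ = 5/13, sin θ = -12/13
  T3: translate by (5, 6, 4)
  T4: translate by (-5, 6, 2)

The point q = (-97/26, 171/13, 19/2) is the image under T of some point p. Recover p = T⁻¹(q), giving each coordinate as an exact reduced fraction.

p = (-4, -3, 7/2)

T1 = [1 -1/2 0 0; 0 1 0 0; 0 0 1 0; 0 0 0 1]
T2·T1 = [5/13 19/26 0 0; -12/13 11/13 0 0; 0 0 1 0; 0 0 0 1]
T3·…·T1 = [5/13 19/26 0 5; -12/13 11/13 0 6; 0 0 1 4; 0 0 0 1]
T4·…·T1 = [5/13 19/26 0 0; -12/13 11/13 0 12; 0 0 1 6; 0 0 0 1]
det M = 1; M⁻¹ = [11/13 -19/26 0 114/13; 12/13 5/13 0 -60/13; 0 0 1 -6; 0 0 0 1]
M⁻¹ · (-97/26, 171/13, 19/2)ᵀ = (-4, -3, 7/2)ᵀ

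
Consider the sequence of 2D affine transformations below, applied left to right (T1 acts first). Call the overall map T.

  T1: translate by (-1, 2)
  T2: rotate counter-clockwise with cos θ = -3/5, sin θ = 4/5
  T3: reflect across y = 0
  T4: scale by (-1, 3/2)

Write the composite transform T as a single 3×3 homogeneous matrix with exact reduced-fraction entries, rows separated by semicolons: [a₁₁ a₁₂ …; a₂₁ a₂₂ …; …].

T = [3/5 4/5 1; -6/5 9/10 3; 0 0 1]

T1 = [1 0 -1; 0 1 2; 0 0 1]
T2·T1 = [-3/5 -4/5 -1; 4/5 -3/5 -2; 0 0 1]
T3·…·T1 = [-3/5 -4/5 -1; -4/5 3/5 2; 0 0 1]
T4·…·T1 = [3/5 4/5 1; -6/5 9/10 3; 0 0 1]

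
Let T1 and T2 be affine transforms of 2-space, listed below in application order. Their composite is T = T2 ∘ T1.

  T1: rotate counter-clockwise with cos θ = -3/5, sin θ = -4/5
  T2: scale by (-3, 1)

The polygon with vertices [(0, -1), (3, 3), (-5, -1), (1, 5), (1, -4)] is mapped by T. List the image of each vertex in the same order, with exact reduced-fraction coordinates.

T1 rotate counter-clockwise with cos θ = -3/5, sin θ = -4/5: (0, -1) → (-4/5, 3/5); (3, 3) → (3/5, -21/5); (-5, -1) → (11/5, 23/5); (1, 5) → (17/5, -19/5); (1, -4) → (-19/5, 8/5)
T2 scale by (-3, 1): (-4/5, 3/5) → (12/5, 3/5); (3/5, -21/5) → (-9/5, -21/5); (11/5, 23/5) → (-33/5, 23/5); (17/5, -19/5) → (-51/5, -19/5); (-19/5, 8/5) → (57/5, 8/5)

image vertices: (12/5, 3/5), (-9/5, -21/5), (-33/5, 23/5), (-51/5, -19/5), (57/5, 8/5)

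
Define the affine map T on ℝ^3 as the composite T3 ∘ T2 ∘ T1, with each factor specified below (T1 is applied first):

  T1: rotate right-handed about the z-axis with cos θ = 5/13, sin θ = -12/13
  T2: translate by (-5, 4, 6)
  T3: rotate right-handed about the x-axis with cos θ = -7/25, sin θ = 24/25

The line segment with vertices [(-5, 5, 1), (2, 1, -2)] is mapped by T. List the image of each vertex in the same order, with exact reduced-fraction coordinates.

T1 rotate right-handed about the z-axis with cos θ = 5/13, sin θ = -12/13: (-5, 5, 1) → (35/13, 85/13, 1); (2, 1, -2) → (22/13, -19/13, -2)
T2 translate by (-5, 4, 6): (35/13, 85/13, 1) → (-30/13, 137/13, 7); (22/13, -19/13, -2) → (-43/13, 33/13, 4)
T3 rotate right-handed about the x-axis with cos θ = -7/25, sin θ = 24/25: (-30/13, 137/13, 7) → (-30/13, -3143/325, 2651/325); (-43/13, 33/13, 4) → (-43/13, -1479/325, 428/325)

image vertices: (-30/13, -3143/325, 2651/325), (-43/13, -1479/325, 428/325)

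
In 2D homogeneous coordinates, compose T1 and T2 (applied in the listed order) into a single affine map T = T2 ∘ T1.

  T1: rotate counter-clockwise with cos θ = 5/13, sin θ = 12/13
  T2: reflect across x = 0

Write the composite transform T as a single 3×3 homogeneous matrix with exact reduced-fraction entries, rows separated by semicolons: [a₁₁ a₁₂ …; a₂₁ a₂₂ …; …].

T1 = [5/13 -12/13 0; 12/13 5/13 0; 0 0 1]
T2·T1 = [-5/13 12/13 0; 12/13 5/13 0; 0 0 1]

T = [-5/13 12/13 0; 12/13 5/13 0; 0 0 1]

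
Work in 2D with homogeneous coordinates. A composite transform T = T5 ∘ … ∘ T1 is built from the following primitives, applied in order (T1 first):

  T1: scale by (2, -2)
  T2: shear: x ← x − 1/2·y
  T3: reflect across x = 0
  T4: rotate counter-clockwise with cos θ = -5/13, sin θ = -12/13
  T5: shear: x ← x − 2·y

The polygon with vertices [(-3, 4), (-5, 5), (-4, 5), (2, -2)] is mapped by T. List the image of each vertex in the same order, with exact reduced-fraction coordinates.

image vertices: (-138/13, 16/13), (-125/13, -10/13), (-163/13, 14/13), (50/13, 4/13)

T1 scale by (2, -2): (-3, 4) → (-6, -8); (-5, 5) → (-10, -10); (-4, 5) → (-8, -10); (2, -2) → (4, 4)
T2 shear: x ← x − 1/2·y: (-6, -8) → (-2, -8); (-10, -10) → (-5, -10); (-8, -10) → (-3, -10); (4, 4) → (2, 4)
T3 reflect across x = 0: (-2, -8) → (2, -8); (-5, -10) → (5, -10); (-3, -10) → (3, -10); (2, 4) → (-2, 4)
T4 rotate counter-clockwise with cos θ = -5/13, sin θ = -12/13: (2, -8) → (-106/13, 16/13); (5, -10) → (-145/13, -10/13); (3, -10) → (-135/13, 14/13); (-2, 4) → (58/13, 4/13)
T5 shear: x ← x − 2·y: (-106/13, 16/13) → (-138/13, 16/13); (-145/13, -10/13) → (-125/13, -10/13); (-135/13, 14/13) → (-163/13, 14/13); (58/13, 4/13) → (50/13, 4/13)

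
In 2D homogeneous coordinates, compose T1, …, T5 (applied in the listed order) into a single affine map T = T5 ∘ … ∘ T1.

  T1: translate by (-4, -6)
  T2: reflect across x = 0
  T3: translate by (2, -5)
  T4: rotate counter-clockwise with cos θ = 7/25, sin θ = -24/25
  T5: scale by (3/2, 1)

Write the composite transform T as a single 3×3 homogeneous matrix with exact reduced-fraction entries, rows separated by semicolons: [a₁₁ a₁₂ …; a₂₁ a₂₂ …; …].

T1 = [1 0 -4; 0 1 -6; 0 0 1]
T2·T1 = [-1 0 4; 0 1 -6; 0 0 1]
T3·…·T1 = [-1 0 6; 0 1 -11; 0 0 1]
T4·…·T1 = [-7/25 24/25 -222/25; 24/25 7/25 -221/25; 0 0 1]
T5·…·T1 = [-21/50 36/25 -333/25; 24/25 7/25 -221/25; 0 0 1]

T = [-21/50 36/25 -333/25; 24/25 7/25 -221/25; 0 0 1]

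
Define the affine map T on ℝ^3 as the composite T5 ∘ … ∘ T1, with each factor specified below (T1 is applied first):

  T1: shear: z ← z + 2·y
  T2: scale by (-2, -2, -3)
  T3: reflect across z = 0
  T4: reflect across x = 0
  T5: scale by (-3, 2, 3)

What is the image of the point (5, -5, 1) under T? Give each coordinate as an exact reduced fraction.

T(p) = (-30, 20, -81)

T1 shear: z ← z + 2·y: (5, -5, 1) → (5, -5, -9)
T2 scale by (-2, -2, -3): (5, -5, -9) → (-10, 10, 27)
T3 reflect across z = 0: (-10, 10, 27) → (-10, 10, -27)
T4 reflect across x = 0: (-10, 10, -27) → (10, 10, -27)
T5 scale by (-3, 2, 3): (10, 10, -27) → (-30, 20, -81)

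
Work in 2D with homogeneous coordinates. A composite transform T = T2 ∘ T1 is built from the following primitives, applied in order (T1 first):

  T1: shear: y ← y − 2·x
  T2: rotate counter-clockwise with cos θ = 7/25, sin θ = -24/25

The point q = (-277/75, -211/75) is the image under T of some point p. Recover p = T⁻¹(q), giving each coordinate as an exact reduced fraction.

p = (5/3, -1)

T1 = [1 0 0; -2 1 0; 0 0 1]
T2·T1 = [-41/25 24/25 0; -38/25 7/25 0; 0 0 1]
det M = 1; M⁻¹ = [7/25 -24/25 0; 38/25 -41/25 0; 0 0 1]
M⁻¹ · (-277/75, -211/75)ᵀ = (5/3, -1)ᵀ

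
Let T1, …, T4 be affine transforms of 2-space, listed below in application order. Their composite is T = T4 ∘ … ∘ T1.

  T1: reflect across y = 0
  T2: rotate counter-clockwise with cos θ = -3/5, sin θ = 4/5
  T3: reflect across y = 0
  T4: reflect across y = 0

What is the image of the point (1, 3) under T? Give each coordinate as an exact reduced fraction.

T(p) = (9/5, 13/5)

T1 reflect across y = 0: (1, 3) → (1, -3)
T2 rotate counter-clockwise with cos θ = -3/5, sin θ = 4/5: (1, -3) → (9/5, 13/5)
T3 reflect across y = 0: (9/5, 13/5) → (9/5, -13/5)
T4 reflect across y = 0: (9/5, -13/5) → (9/5, 13/5)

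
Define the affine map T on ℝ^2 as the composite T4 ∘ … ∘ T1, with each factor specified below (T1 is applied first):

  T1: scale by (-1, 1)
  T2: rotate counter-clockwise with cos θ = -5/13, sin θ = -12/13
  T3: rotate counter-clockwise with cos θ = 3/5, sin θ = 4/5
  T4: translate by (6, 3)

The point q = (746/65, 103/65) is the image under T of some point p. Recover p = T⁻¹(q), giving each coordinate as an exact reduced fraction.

T1 = [-1 0 0; 0 1 0; 0 0 1]
T2·T1 = [5/13 12/13 0; 12/13 -5/13 0; 0 0 1]
T3·…·T1 = [-33/65 56/65 0; 56/65 33/65 0; 0 0 1]
T4·…·T1 = [-33/65 56/65 6; 56/65 33/65 3; 0 0 1]
det M = -1; M⁻¹ = [-33/65 56/65 6/13; 56/65 33/65 -87/13; 0 0 1]
M⁻¹ · (746/65, 103/65)ᵀ = (-4, 4)ᵀ

p = (-4, 4)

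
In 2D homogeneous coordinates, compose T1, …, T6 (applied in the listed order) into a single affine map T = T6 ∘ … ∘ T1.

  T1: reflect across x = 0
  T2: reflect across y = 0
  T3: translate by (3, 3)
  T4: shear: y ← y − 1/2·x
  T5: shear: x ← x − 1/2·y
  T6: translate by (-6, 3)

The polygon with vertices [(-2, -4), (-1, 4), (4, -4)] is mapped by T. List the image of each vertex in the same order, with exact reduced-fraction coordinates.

T1 reflect across x = 0: (-2, -4) → (2, -4); (-1, 4) → (1, 4); (4, -4) → (-4, -4)
T2 reflect across y = 0: (2, -4) → (2, 4); (1, 4) → (1, -4); (-4, -4) → (-4, 4)
T3 translate by (3, 3): (2, 4) → (5, 7); (1, -4) → (4, -1); (-4, 4) → (-1, 7)
T4 shear: y ← y − 1/2·x: (5, 7) → (5, 9/2); (4, -1) → (4, -3); (-1, 7) → (-1, 15/2)
T5 shear: x ← x − 1/2·y: (5, 9/2) → (11/4, 9/2); (4, -3) → (11/2, -3); (-1, 15/2) → (-19/4, 15/2)
T6 translate by (-6, 3): (11/4, 9/2) → (-13/4, 15/2); (11/2, -3) → (-1/2, 0); (-19/4, 15/2) → (-43/4, 21/2)

image vertices: (-13/4, 15/2), (-1/2, 0), (-43/4, 21/2)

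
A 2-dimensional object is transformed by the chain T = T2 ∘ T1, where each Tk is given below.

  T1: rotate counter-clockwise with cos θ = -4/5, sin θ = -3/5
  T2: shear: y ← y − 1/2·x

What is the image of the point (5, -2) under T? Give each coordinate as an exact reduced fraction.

T1 rotate counter-clockwise with cos θ = -4/5, sin θ = -3/5: (5, -2) → (-26/5, -7/5)
T2 shear: y ← y − 1/2·x: (-26/5, -7/5) → (-26/5, 6/5)

T(p) = (-26/5, 6/5)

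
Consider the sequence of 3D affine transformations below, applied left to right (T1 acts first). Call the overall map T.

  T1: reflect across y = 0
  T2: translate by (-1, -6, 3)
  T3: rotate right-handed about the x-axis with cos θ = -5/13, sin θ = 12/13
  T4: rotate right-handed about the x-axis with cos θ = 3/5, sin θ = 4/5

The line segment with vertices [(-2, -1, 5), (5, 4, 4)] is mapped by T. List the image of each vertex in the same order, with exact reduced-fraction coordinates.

T1 reflect across y = 0: (-2, -1, 5) → (-2, 1, 5); (5, 4, 4) → (5, -4, 4)
T2 translate by (-1, -6, 3): (-2, 1, 5) → (-3, -5, 8); (5, -4, 4) → (4, -10, 7)
T3 rotate right-handed about the x-axis with cos θ = -5/13, sin θ = 12/13: (-3, -5, 8) → (-3, -71/13, -100/13); (4, -10, 7) → (4, -34/13, -155/13)
T4 rotate right-handed about the x-axis with cos θ = 3/5, sin θ = 4/5: (-3, -71/13, -100/13) → (-3, 187/65, -584/65); (4, -34/13, -155/13) → (4, 518/65, -601/65)

image vertices: (-3, 187/65, -584/65), (4, 518/65, -601/65)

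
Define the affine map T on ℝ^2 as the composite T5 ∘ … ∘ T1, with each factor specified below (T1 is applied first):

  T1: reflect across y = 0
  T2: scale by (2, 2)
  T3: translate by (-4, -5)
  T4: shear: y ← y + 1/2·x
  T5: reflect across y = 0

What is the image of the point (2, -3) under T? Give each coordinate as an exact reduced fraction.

T(p) = (0, -1)

T1 reflect across y = 0: (2, -3) → (2, 3)
T2 scale by (2, 2): (2, 3) → (4, 6)
T3 translate by (-4, -5): (4, 6) → (0, 1)
T4 shear: y ← y + 1/2·x: (0, 1) → (0, 1)
T5 reflect across y = 0: (0, 1) → (0, -1)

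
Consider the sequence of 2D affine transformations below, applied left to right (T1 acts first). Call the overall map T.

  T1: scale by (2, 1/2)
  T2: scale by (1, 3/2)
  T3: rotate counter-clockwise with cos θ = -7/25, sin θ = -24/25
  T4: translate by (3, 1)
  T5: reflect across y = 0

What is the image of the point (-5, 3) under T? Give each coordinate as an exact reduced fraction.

T1 scale by (2, 1/2): (-5, 3) → (-10, 3/2)
T2 scale by (1, 3/2): (-10, 3/2) → (-10, 9/4)
T3 rotate counter-clockwise with cos θ = -7/25, sin θ = -24/25: (-10, 9/4) → (124/25, 897/100)
T4 translate by (3, 1): (124/25, 897/100) → (199/25, 997/100)
T5 reflect across y = 0: (199/25, 997/100) → (199/25, -997/100)

T(p) = (199/25, -997/100)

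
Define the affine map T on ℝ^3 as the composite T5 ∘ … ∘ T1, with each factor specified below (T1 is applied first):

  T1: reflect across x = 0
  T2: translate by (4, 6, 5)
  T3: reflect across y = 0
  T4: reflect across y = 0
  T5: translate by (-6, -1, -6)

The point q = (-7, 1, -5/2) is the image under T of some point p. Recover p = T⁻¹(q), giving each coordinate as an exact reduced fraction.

T1 = [-1 0 0 0; 0 1 0 0; 0 0 1 0; 0 0 0 1]
T2·T1 = [-1 0 0 4; 0 1 0 6; 0 0 1 5; 0 0 0 1]
T3·…·T1 = [-1 0 0 4; 0 -1 0 -6; 0 0 1 5; 0 0 0 1]
T4·…·T1 = [-1 0 0 4; 0 1 0 6; 0 0 1 5; 0 0 0 1]
T5·…·T1 = [-1 0 0 -2; 0 1 0 5; 0 0 1 -1; 0 0 0 1]
det M = -1; M⁻¹ = [-1 0 0 -2; 0 1 0 -5; 0 0 1 1; 0 0 0 1]
M⁻¹ · (-7, 1, -5/2)ᵀ = (5, -4, -3/2)ᵀ

p = (5, -4, -3/2)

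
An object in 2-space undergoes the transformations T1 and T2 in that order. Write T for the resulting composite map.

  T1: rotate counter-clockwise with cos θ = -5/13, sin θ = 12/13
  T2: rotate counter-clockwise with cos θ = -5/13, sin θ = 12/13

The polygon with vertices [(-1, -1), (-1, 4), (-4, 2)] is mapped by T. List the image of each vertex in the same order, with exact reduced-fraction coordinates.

T1 rotate counter-clockwise with cos θ = -5/13, sin θ = 12/13: (-1, -1) → (17/13, -7/13); (-1, 4) → (-43/13, -32/13); (-4, 2) → (-4/13, -58/13)
T2 rotate counter-clockwise with cos θ = -5/13, sin θ = 12/13: (17/13, -7/13) → (-1/169, 239/169); (-43/13, -32/13) → (599/169, -356/169); (-4/13, -58/13) → (716/169, 242/169)

image vertices: (-1/169, 239/169), (599/169, -356/169), (716/169, 242/169)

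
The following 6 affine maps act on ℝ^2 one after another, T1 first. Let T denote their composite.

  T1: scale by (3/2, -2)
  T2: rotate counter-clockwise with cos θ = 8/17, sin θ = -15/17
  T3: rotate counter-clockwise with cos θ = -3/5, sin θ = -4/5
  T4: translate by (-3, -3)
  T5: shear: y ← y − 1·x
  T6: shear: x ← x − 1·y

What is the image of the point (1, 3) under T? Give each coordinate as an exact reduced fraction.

T1 scale by (3/2, -2): (1, 3) → (3/2, -6)
T2 rotate counter-clockwise with cos θ = 8/17, sin θ = -15/17: (3/2, -6) → (-78/17, -141/34)
T3 rotate counter-clockwise with cos θ = -3/5, sin θ = -4/5: (-78/17, -141/34) → (-48/85, 1047/170)
T4 translate by (-3, -3): (-48/85, 1047/170) → (-303/85, 537/170)
T5 shear: y ← y − 1·x: (-303/85, 537/170) → (-303/85, 1143/170)
T6 shear: x ← x − 1·y: (-303/85, 1143/170) → (-1749/170, 1143/170)

T(p) = (-1749/170, 1143/170)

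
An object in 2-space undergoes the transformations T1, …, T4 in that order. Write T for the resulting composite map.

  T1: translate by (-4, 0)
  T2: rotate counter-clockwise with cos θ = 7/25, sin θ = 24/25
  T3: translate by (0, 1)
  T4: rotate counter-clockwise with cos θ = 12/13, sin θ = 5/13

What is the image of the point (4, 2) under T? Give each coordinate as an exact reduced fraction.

T(p) = (-771/325, 228/325)

T1 translate by (-4, 0): (4, 2) → (0, 2)
T2 rotate counter-clockwise with cos θ = 7/25, sin θ = 24/25: (0, 2) → (-48/25, 14/25)
T3 translate by (0, 1): (-48/25, 14/25) → (-48/25, 39/25)
T4 rotate counter-clockwise with cos θ = 12/13, sin θ = 5/13: (-48/25, 39/25) → (-771/325, 228/325)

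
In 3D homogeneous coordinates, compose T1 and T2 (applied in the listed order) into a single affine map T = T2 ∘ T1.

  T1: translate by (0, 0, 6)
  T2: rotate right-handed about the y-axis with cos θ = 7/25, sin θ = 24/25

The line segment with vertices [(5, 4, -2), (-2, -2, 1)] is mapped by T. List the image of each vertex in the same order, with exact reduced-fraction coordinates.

T1 translate by (0, 0, 6): (5, 4, -2) → (5, 4, 4); (-2, -2, 1) → (-2, -2, 7)
T2 rotate right-handed about the y-axis with cos θ = 7/25, sin θ = 24/25: (5, 4, 4) → (131/25, 4, -92/25); (-2, -2, 7) → (154/25, -2, 97/25)

image vertices: (131/25, 4, -92/25), (154/25, -2, 97/25)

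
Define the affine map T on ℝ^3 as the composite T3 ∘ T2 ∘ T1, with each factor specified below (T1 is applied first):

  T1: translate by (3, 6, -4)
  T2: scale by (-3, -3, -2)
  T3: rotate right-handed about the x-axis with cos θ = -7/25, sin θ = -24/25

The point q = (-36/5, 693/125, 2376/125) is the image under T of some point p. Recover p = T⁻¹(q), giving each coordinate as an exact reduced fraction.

T1 = [1 0 0 3; 0 1 0 6; 0 0 1 -4; 0 0 0 1]
T2·T1 = [-3 0 0 -9; 0 -3 0 -18; 0 0 -2 8; 0 0 0 1]
T3·…·T1 = [-3 0 0 -9; 0 21/25 -48/25 318/25; 0 72/25 14/25 376/25; 0 0 0 1]
det M = -18; M⁻¹ = [-1/3 0 0 -3; 0 7/75 8/25 -6; 0 -12/25 7/50 4; 0 0 0 1]
M⁻¹ · (-36/5, 693/125, 2376/125)ᵀ = (-3/5, 3/5, 4)ᵀ

p = (-3/5, 3/5, 4)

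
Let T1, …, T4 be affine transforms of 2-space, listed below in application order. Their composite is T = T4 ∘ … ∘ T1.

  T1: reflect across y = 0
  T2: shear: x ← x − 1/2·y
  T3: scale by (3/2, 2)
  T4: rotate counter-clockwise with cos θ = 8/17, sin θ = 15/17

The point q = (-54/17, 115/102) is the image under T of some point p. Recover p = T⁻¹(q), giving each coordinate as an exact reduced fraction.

p = (1/2, -5/3)

T1 = [1 0 0; 0 -1 0; 0 0 1]
T2·T1 = [1 1/2 0; 0 -1 0; 0 0 1]
T3·…·T1 = [3/2 3/4 0; 0 -2 0; 0 0 1]
T4·…·T1 = [12/17 36/17 0; 45/34 -19/68 0; 0 0 1]
det M = -3; M⁻¹ = [19/204 12/17 0; 15/34 -4/17 0; 0 0 1]
M⁻¹ · (-54/17, 115/102)ᵀ = (1/2, -5/3)ᵀ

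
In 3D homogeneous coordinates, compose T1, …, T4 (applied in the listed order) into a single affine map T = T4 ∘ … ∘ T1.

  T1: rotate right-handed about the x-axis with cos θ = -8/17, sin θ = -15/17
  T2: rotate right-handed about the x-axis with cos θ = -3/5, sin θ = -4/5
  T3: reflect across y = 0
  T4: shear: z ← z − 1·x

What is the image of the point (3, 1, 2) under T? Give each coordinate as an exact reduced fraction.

T1 rotate right-handed about the x-axis with cos θ = -8/17, sin θ = -15/17: (3, 1, 2) → (3, 22/17, -31/17)
T2 rotate right-handed about the x-axis with cos θ = -3/5, sin θ = -4/5: (3, 22/17, -31/17) → (3, -38/17, 1/17)
T3 reflect across y = 0: (3, -38/17, 1/17) → (3, 38/17, 1/17)
T4 shear: z ← z − 1·x: (3, 38/17, 1/17) → (3, 38/17, -50/17)

T(p) = (3, 38/17, -50/17)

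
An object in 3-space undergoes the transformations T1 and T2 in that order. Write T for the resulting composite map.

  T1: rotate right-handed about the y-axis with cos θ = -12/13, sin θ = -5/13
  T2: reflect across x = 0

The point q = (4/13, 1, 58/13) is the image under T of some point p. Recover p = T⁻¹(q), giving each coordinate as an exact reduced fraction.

T1 = [-12/13 0 -5/13 0; 0 1 0 0; 5/13 0 -12/13 0; 0 0 0 1]
T2·T1 = [12/13 0 5/13 0; 0 1 0 0; 5/13 0 -12/13 0; 0 0 0 1]
det M = -1; M⁻¹ = [12/13 0 5/13 0; 0 1 0 0; 5/13 0 -12/13 0; 0 0 0 1]
M⁻¹ · (4/13, 1, 58/13)ᵀ = (2, 1, -4)ᵀ

p = (2, 1, -4)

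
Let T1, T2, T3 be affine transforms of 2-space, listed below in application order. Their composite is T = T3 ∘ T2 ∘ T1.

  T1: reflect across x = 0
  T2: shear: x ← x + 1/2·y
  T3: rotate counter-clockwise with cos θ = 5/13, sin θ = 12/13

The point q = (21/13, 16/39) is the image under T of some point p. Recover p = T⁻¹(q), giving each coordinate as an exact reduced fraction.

T1 = [-1 0 0; 0 1 0; 0 0 1]
T2·T1 = [-1 1/2 0; 0 1 0; 0 0 1]
T3·…·T1 = [-5/13 -19/26 0; -12/13 11/13 0; 0 0 1]
det M = -1; M⁻¹ = [-11/13 -19/26 0; -12/13 5/13 0; 0 0 1]
M⁻¹ · (21/13, 16/39)ᵀ = (-5/3, -4/3)ᵀ

p = (-5/3, -4/3)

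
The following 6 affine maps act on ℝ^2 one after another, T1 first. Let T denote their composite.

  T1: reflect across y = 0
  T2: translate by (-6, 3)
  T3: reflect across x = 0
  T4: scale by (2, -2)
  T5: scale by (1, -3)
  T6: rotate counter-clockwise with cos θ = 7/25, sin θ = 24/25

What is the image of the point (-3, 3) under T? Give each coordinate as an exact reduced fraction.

T1 reflect across y = 0: (-3, 3) → (-3, -3)
T2 translate by (-6, 3): (-3, -3) → (-9, 0)
T3 reflect across x = 0: (-9, 0) → (9, 0)
T4 scale by (2, -2): (9, 0) → (18, 0)
T5 scale by (1, -3): (18, 0) → (18, 0)
T6 rotate counter-clockwise with cos θ = 7/25, sin θ = 24/25: (18, 0) → (126/25, 432/25)

T(p) = (126/25, 432/25)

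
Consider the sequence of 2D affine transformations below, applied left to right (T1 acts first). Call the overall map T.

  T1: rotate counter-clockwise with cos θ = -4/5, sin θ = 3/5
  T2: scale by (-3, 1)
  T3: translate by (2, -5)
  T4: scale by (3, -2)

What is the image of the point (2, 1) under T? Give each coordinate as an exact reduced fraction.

T(p) = (129/5, 46/5)

T1 rotate counter-clockwise with cos θ = -4/5, sin θ = 3/5: (2, 1) → (-11/5, 2/5)
T2 scale by (-3, 1): (-11/5, 2/5) → (33/5, 2/5)
T3 translate by (2, -5): (33/5, 2/5) → (43/5, -23/5)
T4 scale by (3, -2): (43/5, -23/5) → (129/5, 46/5)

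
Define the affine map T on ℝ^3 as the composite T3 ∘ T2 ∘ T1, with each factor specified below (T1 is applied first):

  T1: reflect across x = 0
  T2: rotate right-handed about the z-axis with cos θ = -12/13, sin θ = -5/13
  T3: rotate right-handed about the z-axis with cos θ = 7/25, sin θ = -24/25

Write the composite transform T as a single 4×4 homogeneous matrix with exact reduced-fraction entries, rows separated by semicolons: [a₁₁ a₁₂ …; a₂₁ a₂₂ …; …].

T1 = [-1 0 0 0; 0 1 0 0; 0 0 1 0; 0 0 0 1]
T2·T1 = [12/13 5/13 0 0; 5/13 -12/13 0 0; 0 0 1 0; 0 0 0 1]
T3·…·T1 = [204/325 -253/325 0 0; -253/325 -204/325 0 0; 0 0 1 0; 0 0 0 1]

T = [204/325 -253/325 0 0; -253/325 -204/325 0 0; 0 0 1 0; 0 0 0 1]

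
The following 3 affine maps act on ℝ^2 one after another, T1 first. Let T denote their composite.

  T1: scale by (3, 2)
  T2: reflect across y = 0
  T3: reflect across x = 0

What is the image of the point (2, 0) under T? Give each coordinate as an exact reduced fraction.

T(p) = (-6, 0)

T1 scale by (3, 2): (2, 0) → (6, 0)
T2 reflect across y = 0: (6, 0) → (6, 0)
T3 reflect across x = 0: (6, 0) → (-6, 0)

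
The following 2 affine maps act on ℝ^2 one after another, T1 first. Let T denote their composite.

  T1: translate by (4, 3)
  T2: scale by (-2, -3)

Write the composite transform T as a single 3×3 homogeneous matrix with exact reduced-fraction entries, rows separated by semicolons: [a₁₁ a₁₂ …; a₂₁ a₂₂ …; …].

T1 = [1 0 4; 0 1 3; 0 0 1]
T2·T1 = [-2 0 -8; 0 -3 -9; 0 0 1]

T = [-2 0 -8; 0 -3 -9; 0 0 1]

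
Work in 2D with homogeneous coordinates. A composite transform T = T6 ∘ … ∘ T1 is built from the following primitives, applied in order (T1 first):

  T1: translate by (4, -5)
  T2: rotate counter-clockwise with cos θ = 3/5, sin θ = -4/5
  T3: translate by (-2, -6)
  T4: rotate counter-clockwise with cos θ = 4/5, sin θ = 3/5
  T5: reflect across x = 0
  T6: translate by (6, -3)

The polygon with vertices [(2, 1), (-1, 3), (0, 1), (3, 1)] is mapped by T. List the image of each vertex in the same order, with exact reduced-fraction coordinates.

image vertices: (-16/25, -363/25), (42/25, -294/25), (32/25, -349/25), (-8/5, -74/5)

T1 translate by (4, -5): (2, 1) → (6, -4); (-1, 3) → (3, -2); (0, 1) → (4, -4); (3, 1) → (7, -4)
T2 rotate counter-clockwise with cos θ = 3/5, sin θ = -4/5: (6, -4) → (2/5, -36/5); (3, -2) → (1/5, -18/5); (4, -4) → (-4/5, -28/5); (7, -4) → (1, -8)
T3 translate by (-2, -6): (2/5, -36/5) → (-8/5, -66/5); (1/5, -18/5) → (-9/5, -48/5); (-4/5, -28/5) → (-14/5, -58/5); (1, -8) → (-1, -14)
T4 rotate counter-clockwise with cos θ = 4/5, sin θ = 3/5: (-8/5, -66/5) → (166/25, -288/25); (-9/5, -48/5) → (108/25, -219/25); (-14/5, -58/5) → (118/25, -274/25); (-1, -14) → (38/5, -59/5)
T5 reflect across x = 0: (166/25, -288/25) → (-166/25, -288/25); (108/25, -219/25) → (-108/25, -219/25); (118/25, -274/25) → (-118/25, -274/25); (38/5, -59/5) → (-38/5, -59/5)
T6 translate by (6, -3): (-166/25, -288/25) → (-16/25, -363/25); (-108/25, -219/25) → (42/25, -294/25); (-118/25, -274/25) → (32/25, -349/25); (-38/5, -59/5) → (-8/5, -74/5)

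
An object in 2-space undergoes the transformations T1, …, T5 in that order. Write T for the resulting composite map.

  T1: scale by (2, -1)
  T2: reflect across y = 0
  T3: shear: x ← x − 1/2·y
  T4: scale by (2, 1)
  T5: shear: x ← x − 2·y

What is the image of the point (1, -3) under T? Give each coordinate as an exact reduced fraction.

T(p) = (13, -3)

T1 scale by (2, -1): (1, -3) → (2, 3)
T2 reflect across y = 0: (2, 3) → (2, -3)
T3 shear: x ← x − 1/2·y: (2, -3) → (7/2, -3)
T4 scale by (2, 1): (7/2, -3) → (7, -3)
T5 shear: x ← x − 2·y: (7, -3) → (13, -3)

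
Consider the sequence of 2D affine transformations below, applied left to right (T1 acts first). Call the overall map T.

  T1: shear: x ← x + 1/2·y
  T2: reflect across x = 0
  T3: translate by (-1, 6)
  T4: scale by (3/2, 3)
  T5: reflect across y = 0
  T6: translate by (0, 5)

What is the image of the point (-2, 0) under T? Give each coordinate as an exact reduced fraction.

T1 shear: x ← x + 1/2·y: (-2, 0) → (-2, 0)
T2 reflect across x = 0: (-2, 0) → (2, 0)
T3 translate by (-1, 6): (2, 0) → (1, 6)
T4 scale by (3/2, 3): (1, 6) → (3/2, 18)
T5 reflect across y = 0: (3/2, 18) → (3/2, -18)
T6 translate by (0, 5): (3/2, -18) → (3/2, -13)

T(p) = (3/2, -13)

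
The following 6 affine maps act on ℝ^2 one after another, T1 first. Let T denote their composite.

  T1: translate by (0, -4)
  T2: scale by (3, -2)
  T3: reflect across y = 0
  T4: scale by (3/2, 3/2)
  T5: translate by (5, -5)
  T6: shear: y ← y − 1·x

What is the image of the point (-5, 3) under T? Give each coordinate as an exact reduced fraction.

T1 translate by (0, -4): (-5, 3) → (-5, -1)
T2 scale by (3, -2): (-5, -1) → (-15, 2)
T3 reflect across y = 0: (-15, 2) → (-15, -2)
T4 scale by (3/2, 3/2): (-15, -2) → (-45/2, -3)
T5 translate by (5, -5): (-45/2, -3) → (-35/2, -8)
T6 shear: y ← y − 1·x: (-35/2, -8) → (-35/2, 19/2)

T(p) = (-35/2, 19/2)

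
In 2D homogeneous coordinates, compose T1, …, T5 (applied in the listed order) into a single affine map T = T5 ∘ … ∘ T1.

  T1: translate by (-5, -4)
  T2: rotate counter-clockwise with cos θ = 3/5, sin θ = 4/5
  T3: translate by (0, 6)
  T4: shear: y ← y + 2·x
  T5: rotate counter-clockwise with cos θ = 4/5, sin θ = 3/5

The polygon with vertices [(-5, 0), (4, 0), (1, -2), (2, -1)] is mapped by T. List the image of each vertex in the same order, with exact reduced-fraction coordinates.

image vertices: (94/25, -242/25), (-68/25, 199/25), (-12/25, 116/25), (-31/25, 133/25)

T1 translate by (-5, -4): (-5, 0) → (-10, -4); (4, 0) → (-1, -4); (1, -2) → (-4, -6); (2, -1) → (-3, -5)
T2 rotate counter-clockwise with cos θ = 3/5, sin θ = 4/5: (-10, -4) → (-14/5, -52/5); (-1, -4) → (13/5, -16/5); (-4, -6) → (12/5, -34/5); (-3, -5) → (11/5, -27/5)
T3 translate by (0, 6): (-14/5, -52/5) → (-14/5, -22/5); (13/5, -16/5) → (13/5, 14/5); (12/5, -34/5) → (12/5, -4/5); (11/5, -27/5) → (11/5, 3/5)
T4 shear: y ← y + 2·x: (-14/5, -22/5) → (-14/5, -10); (13/5, 14/5) → (13/5, 8); (12/5, -4/5) → (12/5, 4); (11/5, 3/5) → (11/5, 5)
T5 rotate counter-clockwise with cos θ = 4/5, sin θ = 3/5: (-14/5, -10) → (94/25, -242/25); (13/5, 8) → (-68/25, 199/25); (12/5, 4) → (-12/25, 116/25); (11/5, 5) → (-31/25, 133/25)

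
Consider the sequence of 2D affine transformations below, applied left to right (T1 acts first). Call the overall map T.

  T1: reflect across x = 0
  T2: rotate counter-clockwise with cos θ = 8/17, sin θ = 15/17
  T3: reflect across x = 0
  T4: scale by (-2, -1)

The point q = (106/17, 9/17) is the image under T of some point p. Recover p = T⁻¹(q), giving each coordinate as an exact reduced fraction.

p = (-1, -3)

T1 = [-1 0 0; 0 1 0; 0 0 1]
T2·T1 = [-8/17 -15/17 0; -15/17 8/17 0; 0 0 1]
T3·…·T1 = [8/17 15/17 0; -15/17 8/17 0; 0 0 1]
T4·…·T1 = [-16/17 -30/17 0; 15/17 -8/17 0; 0 0 1]
det M = 2; M⁻¹ = [-4/17 15/17 0; -15/34 -8/17 0; 0 0 1]
M⁻¹ · (106/17, 9/17)ᵀ = (-1, -3)ᵀ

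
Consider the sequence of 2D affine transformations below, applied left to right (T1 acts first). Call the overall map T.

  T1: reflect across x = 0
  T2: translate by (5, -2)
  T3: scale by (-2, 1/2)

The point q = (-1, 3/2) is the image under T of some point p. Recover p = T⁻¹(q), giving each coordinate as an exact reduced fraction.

T1 = [-1 0 0; 0 1 0; 0 0 1]
T2·T1 = [-1 0 5; 0 1 -2; 0 0 1]
T3·…·T1 = [2 0 -10; 0 1/2 -1; 0 0 1]
det M = 1; M⁻¹ = [1/2 0 5; 0 2 2; 0 0 1]
M⁻¹ · (-1, 3/2)ᵀ = (9/2, 5)ᵀ

p = (9/2, 5)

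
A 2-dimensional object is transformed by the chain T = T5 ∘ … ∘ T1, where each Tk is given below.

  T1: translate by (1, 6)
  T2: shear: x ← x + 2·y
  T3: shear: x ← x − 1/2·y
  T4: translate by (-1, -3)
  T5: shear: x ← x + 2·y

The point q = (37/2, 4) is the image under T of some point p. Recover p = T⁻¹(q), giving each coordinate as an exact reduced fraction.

p = (0, 1)

T1 = [1 0 1; 0 1 6; 0 0 1]
T2·T1 = [1 2 13; 0 1 6; 0 0 1]
T3·…·T1 = [1 3/2 10; 0 1 6; 0 0 1]
T4·…·T1 = [1 3/2 9; 0 1 3; 0 0 1]
T5·…·T1 = [1 7/2 15; 0 1 3; 0 0 1]
det M = 1; M⁻¹ = [1 -7/2 -9/2; 0 1 -3; 0 0 1]
M⁻¹ · (37/2, 4)ᵀ = (0, 1)ᵀ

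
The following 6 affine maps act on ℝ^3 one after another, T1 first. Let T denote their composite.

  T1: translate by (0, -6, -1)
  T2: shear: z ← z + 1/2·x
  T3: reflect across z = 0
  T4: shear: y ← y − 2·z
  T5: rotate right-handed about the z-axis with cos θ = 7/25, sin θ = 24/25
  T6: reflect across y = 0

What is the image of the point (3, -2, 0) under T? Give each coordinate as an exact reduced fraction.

T1 translate by (0, -6, -1): (3, -2, 0) → (3, -8, -1)
T2 shear: z ← z + 1/2·x: (3, -8, -1) → (3, -8, 1/2)
T3 reflect across z = 0: (3, -8, 1/2) → (3, -8, -1/2)
T4 shear: y ← y − 2·z: (3, -8, -1/2) → (3, -7, -1/2)
T5 rotate right-handed about the z-axis with cos θ = 7/25, sin θ = 24/25: (3, -7, -1/2) → (189/25, 23/25, -1/2)
T6 reflect across y = 0: (189/25, 23/25, -1/2) → (189/25, -23/25, -1/2)

T(p) = (189/25, -23/25, -1/2)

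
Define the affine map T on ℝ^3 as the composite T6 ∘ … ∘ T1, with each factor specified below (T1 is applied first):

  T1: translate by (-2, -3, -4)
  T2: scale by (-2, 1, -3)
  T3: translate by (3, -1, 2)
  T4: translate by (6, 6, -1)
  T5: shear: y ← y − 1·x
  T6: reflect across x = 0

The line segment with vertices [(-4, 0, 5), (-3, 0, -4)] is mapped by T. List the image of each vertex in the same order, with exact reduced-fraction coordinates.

T1 translate by (-2, -3, -4): (-4, 0, 5) → (-6, -3, 1); (-3, 0, -4) → (-5, -3, -8)
T2 scale by (-2, 1, -3): (-6, -3, 1) → (12, -3, -3); (-5, -3, -8) → (10, -3, 24)
T3 translate by (3, -1, 2): (12, -3, -3) → (15, -4, -1); (10, -3, 24) → (13, -4, 26)
T4 translate by (6, 6, -1): (15, -4, -1) → (21, 2, -2); (13, -4, 26) → (19, 2, 25)
T5 shear: y ← y − 1·x: (21, 2, -2) → (21, -19, -2); (19, 2, 25) → (19, -17, 25)
T6 reflect across x = 0: (21, -19, -2) → (-21, -19, -2); (19, -17, 25) → (-19, -17, 25)

image vertices: (-21, -19, -2), (-19, -17, 25)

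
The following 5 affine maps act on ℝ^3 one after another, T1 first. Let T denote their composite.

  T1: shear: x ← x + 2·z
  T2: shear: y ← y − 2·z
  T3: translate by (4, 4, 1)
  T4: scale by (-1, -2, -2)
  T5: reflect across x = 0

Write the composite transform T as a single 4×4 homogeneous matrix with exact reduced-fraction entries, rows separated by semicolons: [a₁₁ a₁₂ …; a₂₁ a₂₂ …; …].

T = [1 0 2 4; 0 -2 4 -8; 0 0 -2 -2; 0 0 0 1]

T1 = [1 0 2 0; 0 1 0 0; 0 0 1 0; 0 0 0 1]
T2·T1 = [1 0 2 0; 0 1 -2 0; 0 0 1 0; 0 0 0 1]
T3·…·T1 = [1 0 2 4; 0 1 -2 4; 0 0 1 1; 0 0 0 1]
T4·…·T1 = [-1 0 -2 -4; 0 -2 4 -8; 0 0 -2 -2; 0 0 0 1]
T5·…·T1 = [1 0 2 4; 0 -2 4 -8; 0 0 -2 -2; 0 0 0 1]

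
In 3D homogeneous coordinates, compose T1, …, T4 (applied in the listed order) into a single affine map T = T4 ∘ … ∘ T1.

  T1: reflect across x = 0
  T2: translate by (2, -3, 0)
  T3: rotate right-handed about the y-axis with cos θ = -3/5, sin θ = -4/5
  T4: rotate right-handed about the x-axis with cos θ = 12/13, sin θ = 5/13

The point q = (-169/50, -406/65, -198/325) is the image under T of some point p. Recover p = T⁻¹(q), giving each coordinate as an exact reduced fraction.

p = (-3/2, -3, 8/5)

T1 = [-1 0 0 0; 0 1 0 0; 0 0 1 0; 0 0 0 1]
T2·T1 = [-1 0 0 2; 0 1 0 -3; 0 0 1 0; 0 0 0 1]
T3·…·T1 = [3/5 0 -4/5 -6/5; 0 1 0 -3; -4/5 0 -3/5 8/5; 0 0 0 1]
T4·…·T1 = [3/5 0 -4/5 -6/5; 4/13 12/13 3/13 -44/13; -48/65 5/13 -36/65 21/65; 0 0 0 1]
det M = -1; M⁻¹ = [3/5 4/13 -48/65 2; 0 12/13 5/13 3; -4/5 3/13 -36/65 0; 0 0 0 1]
M⁻¹ · (-169/50, -406/65, -198/325)ᵀ = (-3/2, -3, 8/5)ᵀ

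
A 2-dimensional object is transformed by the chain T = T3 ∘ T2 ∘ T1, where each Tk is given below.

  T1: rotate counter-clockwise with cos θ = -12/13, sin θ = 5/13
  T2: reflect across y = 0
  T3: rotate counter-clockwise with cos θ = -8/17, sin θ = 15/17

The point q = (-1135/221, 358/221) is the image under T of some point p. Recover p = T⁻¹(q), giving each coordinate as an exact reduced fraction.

T1 = [-12/13 -5/13 0; 5/13 -12/13 0; 0 0 1]
T2·T1 = [-12/13 -5/13 0; -5/13 12/13 0; 0 0 1]
T3·…·T1 = [171/221 -140/221 0; -140/221 -171/221 0; 0 0 1]
det M = -1; M⁻¹ = [171/221 -140/221 0; -140/221 -171/221 0; 0 0 1]
M⁻¹ · (-1135/221, 358/221)ᵀ = (-5, 2)ᵀ

p = (-5, 2)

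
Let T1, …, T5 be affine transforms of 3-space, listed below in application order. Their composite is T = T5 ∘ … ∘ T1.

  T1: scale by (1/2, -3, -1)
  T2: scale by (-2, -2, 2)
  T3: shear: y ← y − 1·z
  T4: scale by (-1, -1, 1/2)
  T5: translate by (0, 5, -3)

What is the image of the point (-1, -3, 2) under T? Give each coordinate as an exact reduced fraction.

T(p) = (-1, 19, -5)

T1 scale by (1/2, -3, -1): (-1, -3, 2) → (-1/2, 9, -2)
T2 scale by (-2, -2, 2): (-1/2, 9, -2) → (1, -18, -4)
T3 shear: y ← y − 1·z: (1, -18, -4) → (1, -14, -4)
T4 scale by (-1, -1, 1/2): (1, -14, -4) → (-1, 14, -2)
T5 translate by (0, 5, -3): (-1, 14, -2) → (-1, 19, -5)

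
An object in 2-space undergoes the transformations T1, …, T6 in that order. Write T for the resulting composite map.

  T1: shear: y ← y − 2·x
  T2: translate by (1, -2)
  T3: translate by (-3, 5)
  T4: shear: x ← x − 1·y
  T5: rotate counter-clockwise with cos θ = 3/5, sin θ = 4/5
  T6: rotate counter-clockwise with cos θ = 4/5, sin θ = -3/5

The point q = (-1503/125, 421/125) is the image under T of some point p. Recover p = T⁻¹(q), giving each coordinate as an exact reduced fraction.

p = (-2, -2/5)

T1 = [1 0 0; -2 1 0; 0 0 1]
T2·T1 = [1 0 1; -2 1 -2; 0 0 1]
T3·…·T1 = [1 0 -2; -2 1 3; 0 0 1]
T4·…·T1 = [3 -1 -5; -2 1 3; 0 0 1]
T5·…·T1 = [17/5 -7/5 -27/5; 6/5 -1/5 -11/5; 0 0 1]
T6·…·T1 = [86/25 -31/25 -141/25; -27/25 17/25 37/25; 0 0 1]
det M = 1; M⁻¹ = [17/25 31/25 2; 27/25 86/25 1; 0 0 1]
M⁻¹ · (-1503/125, 421/125)ᵀ = (-2, -2/5)ᵀ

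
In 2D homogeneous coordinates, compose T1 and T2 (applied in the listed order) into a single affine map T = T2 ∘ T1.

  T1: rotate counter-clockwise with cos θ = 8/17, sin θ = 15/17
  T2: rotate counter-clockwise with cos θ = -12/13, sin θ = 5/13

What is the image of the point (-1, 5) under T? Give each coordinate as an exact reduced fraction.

T(p) = (67/17, -55/17)

T1 rotate counter-clockwise with cos θ = 8/17, sin θ = 15/17: (-1, 5) → (-83/17, 25/17)
T2 rotate counter-clockwise with cos θ = -12/13, sin θ = 5/13: (-83/17, 25/17) → (67/17, -55/17)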